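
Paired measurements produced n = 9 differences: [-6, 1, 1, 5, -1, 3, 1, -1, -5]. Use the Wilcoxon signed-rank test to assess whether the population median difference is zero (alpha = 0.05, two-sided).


Step 1: Drop any zero differences (none here) and take |d_i|.
|d| = [6, 1, 1, 5, 1, 3, 1, 1, 5]
Step 2: Midrank |d_i| (ties get averaged ranks).
ranks: |6|->9, |1|->3, |1|->3, |5|->7.5, |1|->3, |3|->6, |1|->3, |1|->3, |5|->7.5
Step 3: Attach original signs; sum ranks with positive sign and with negative sign.
W+ = 3 + 3 + 7.5 + 6 + 3 = 22.5
W- = 9 + 3 + 3 + 7.5 = 22.5
(Check: W+ + W- = 45 should equal n(n+1)/2 = 45.)
Step 4: Test statistic W = min(W+, W-) = 22.5.
Step 5: Ties in |d|, so use the tie-corrected normal approximation.
        E[W] = n(n+1)/4 = 9*10/4 = 22.5.
        Tie groups: |d|=1 (t=5), |d|=5 (t=2); sum(t^3 - t) = 126.
        Var[W] = n(n+1)(2n+1)/24 - sum(t^3-t)/48 = 1710/24 - 126/48 = 68.625.
        z = (W - E[W]) / sqrt(Var[W]) = (22.5 - 22.5) / 8.2840 = 0.0000.
        Two-sided p = 2*Phi(z) = 1.000000.
Step 6: alpha = 0.05. fail to reject H0.

W+ = 22.5, W- = 22.5, W = min = 22.5, p = 1.000000, fail to reject H0.


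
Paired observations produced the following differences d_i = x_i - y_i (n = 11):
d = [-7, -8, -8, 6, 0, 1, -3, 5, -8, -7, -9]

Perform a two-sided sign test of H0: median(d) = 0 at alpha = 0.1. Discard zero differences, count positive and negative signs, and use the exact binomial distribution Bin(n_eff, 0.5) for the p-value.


Step 1: Discard zero differences. Original n = 11; n_eff = number of nonzero differences = 10.
Nonzero differences (with sign): -7, -8, -8, +6, +1, -3, +5, -8, -7, -9
Step 2: Count signs: positive = 3, negative = 7.
Step 3: Under H0: P(positive) = 0.5, so the number of positives S ~ Bin(10, 0.5).
Step 4: Two-sided exact p-value = sum of Bin(10,0.5) probabilities at or below the observed probability = 0.343750.
Step 5: alpha = 0.1. fail to reject H0.

n_eff = 10, pos = 3, neg = 7, p = 0.343750, fail to reject H0.


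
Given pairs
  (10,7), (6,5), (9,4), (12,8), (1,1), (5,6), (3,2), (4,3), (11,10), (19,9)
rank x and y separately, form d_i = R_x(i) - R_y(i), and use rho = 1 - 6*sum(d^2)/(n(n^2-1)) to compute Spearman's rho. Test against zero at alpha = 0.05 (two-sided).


Step 1: Rank x and y separately (midranks; no ties here).
rank(x): 10->7, 6->5, 9->6, 12->9, 1->1, 5->4, 3->2, 4->3, 11->8, 19->10
rank(y): 7->7, 5->5, 4->4, 8->8, 1->1, 6->6, 2->2, 3->3, 10->10, 9->9
Step 2: d_i = R_x(i) - R_y(i); compute d_i^2.
  (7-7)^2=0, (5-5)^2=0, (6-4)^2=4, (9-8)^2=1, (1-1)^2=0, (4-6)^2=4, (2-2)^2=0, (3-3)^2=0, (8-10)^2=4, (10-9)^2=1
sum(d^2) = 14.
Step 3: rho = 1 - 6*14 / (10*(10^2 - 1)) = 1 - 84/990 = 0.915152.
Step 4: Under H0, t = rho * sqrt((n-2)/(1-rho^2)) = 6.4212 ~ t(8).
Step 5: Two-sided p-value from the t-distribution with 8 df = 0.000204.
Step 6: alpha = 0.05. reject H0.

rho = 0.9152, p = 0.000204, reject H0 at alpha = 0.05.


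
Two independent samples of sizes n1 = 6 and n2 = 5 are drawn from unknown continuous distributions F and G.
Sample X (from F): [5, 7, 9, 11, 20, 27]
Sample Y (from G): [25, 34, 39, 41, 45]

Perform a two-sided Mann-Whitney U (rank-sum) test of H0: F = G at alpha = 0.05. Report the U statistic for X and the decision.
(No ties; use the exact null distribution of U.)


Step 1: Combine and sort all 11 observations; assign midranks.
sorted (value, group): (5,X), (7,X), (9,X), (11,X), (20,X), (25,Y), (27,X), (34,Y), (39,Y), (41,Y), (45,Y)
ranks: 5->1, 7->2, 9->3, 11->4, 20->5, 25->6, 27->7, 34->8, 39->9, 41->10, 45->11
Step 2: Rank sum for X: R1 = 1 + 2 + 3 + 4 + 5 + 7 = 22.
Step 3: U_X = R1 - n1(n1+1)/2 = 22 - 6*7/2 = 22 - 21 = 1.
       U_Y = n1*n2 - U_X = 30 - 1 = 29.
Step 4: No ties, so the exact null distribution of U (based on enumerating the C(11,6) = 462 equally likely rank assignments) gives the two-sided p-value.
Step 5: p-value = 0.008658; compare to alpha = 0.05. reject H0.

U_X = 1, p = 0.008658, reject H0 at alpha = 0.05.


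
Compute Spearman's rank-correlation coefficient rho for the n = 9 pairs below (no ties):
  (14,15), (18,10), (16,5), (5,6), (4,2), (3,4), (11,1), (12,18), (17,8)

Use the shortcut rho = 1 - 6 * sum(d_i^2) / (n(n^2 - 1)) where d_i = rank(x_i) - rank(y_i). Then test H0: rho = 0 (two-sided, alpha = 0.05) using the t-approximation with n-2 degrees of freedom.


Step 1: Rank x and y separately (midranks; no ties here).
rank(x): 14->6, 18->9, 16->7, 5->3, 4->2, 3->1, 11->4, 12->5, 17->8
rank(y): 15->8, 10->7, 5->4, 6->5, 2->2, 4->3, 1->1, 18->9, 8->6
Step 2: d_i = R_x(i) - R_y(i); compute d_i^2.
  (6-8)^2=4, (9-7)^2=4, (7-4)^2=9, (3-5)^2=4, (2-2)^2=0, (1-3)^2=4, (4-1)^2=9, (5-9)^2=16, (8-6)^2=4
sum(d^2) = 54.
Step 3: rho = 1 - 6*54 / (9*(9^2 - 1)) = 1 - 324/720 = 0.550000.
Step 4: Under H0, t = rho * sqrt((n-2)/(1-rho^2)) = 1.7424 ~ t(7).
Step 5: Two-sided p-value from the t-distribution with 7 df = 0.124977.
Step 6: alpha = 0.05. fail to reject H0.

rho = 0.5500, p = 0.124977, fail to reject H0 at alpha = 0.05.


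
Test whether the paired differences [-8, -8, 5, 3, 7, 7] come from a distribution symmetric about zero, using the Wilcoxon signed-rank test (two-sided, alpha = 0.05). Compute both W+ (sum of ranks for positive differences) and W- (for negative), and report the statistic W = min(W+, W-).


Step 1: Drop any zero differences (none here) and take |d_i|.
|d| = [8, 8, 5, 3, 7, 7]
Step 2: Midrank |d_i| (ties get averaged ranks).
ranks: |8|->5.5, |8|->5.5, |5|->2, |3|->1, |7|->3.5, |7|->3.5
Step 3: Attach original signs; sum ranks with positive sign and with negative sign.
W+ = 2 + 1 + 3.5 + 3.5 = 10
W- = 5.5 + 5.5 = 11
(Check: W+ + W- = 21 should equal n(n+1)/2 = 21.)
Step 4: Test statistic W = min(W+, W-) = 10.
Step 5: Ties in |d|, so use the tie-corrected normal approximation.
        E[W] = n(n+1)/4 = 6*7/4 = 10.5.
        Tie groups: |d|=7 (t=2), |d|=8 (t=2); sum(t^3 - t) = 12.
        Var[W] = n(n+1)(2n+1)/24 - sum(t^3-t)/48 = 546/24 - 12/48 = 22.5.
        z = (W - E[W]) / sqrt(Var[W]) = (10 - 10.5) / 4.7434 = -0.1054.
        Two-sided p = 2*Phi(z) = 0.916051.
Step 6: alpha = 0.05. fail to reject H0.

W+ = 10, W- = 11, W = min = 10, p = 0.916051, fail to reject H0.


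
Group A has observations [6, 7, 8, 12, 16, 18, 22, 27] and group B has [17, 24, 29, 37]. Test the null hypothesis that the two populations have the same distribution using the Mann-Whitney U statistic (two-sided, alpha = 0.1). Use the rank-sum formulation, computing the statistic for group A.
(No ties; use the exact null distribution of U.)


Step 1: Combine and sort all 12 observations; assign midranks.
sorted (value, group): (6,X), (7,X), (8,X), (12,X), (16,X), (17,Y), (18,X), (22,X), (24,Y), (27,X), (29,Y), (37,Y)
ranks: 6->1, 7->2, 8->3, 12->4, 16->5, 17->6, 18->7, 22->8, 24->9, 27->10, 29->11, 37->12
Step 2: Rank sum for X: R1 = 1 + 2 + 3 + 4 + 5 + 7 + 8 + 10 = 40.
Step 3: U_X = R1 - n1(n1+1)/2 = 40 - 8*9/2 = 40 - 36 = 4.
       U_Y = n1*n2 - U_X = 32 - 4 = 28.
Step 4: No ties, so the exact null distribution of U (based on enumerating the C(12,8) = 495 equally likely rank assignments) gives the two-sided p-value.
Step 5: p-value = 0.048485; compare to alpha = 0.1. reject H0.

U_X = 4, p = 0.048485, reject H0 at alpha = 0.1.


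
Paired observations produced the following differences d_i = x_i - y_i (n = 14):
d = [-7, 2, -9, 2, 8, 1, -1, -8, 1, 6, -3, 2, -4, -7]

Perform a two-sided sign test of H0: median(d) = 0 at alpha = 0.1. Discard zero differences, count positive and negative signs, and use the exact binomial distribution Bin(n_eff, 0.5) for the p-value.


Step 1: Discard zero differences. Original n = 14; n_eff = number of nonzero differences = 14.
Nonzero differences (with sign): -7, +2, -9, +2, +8, +1, -1, -8, +1, +6, -3, +2, -4, -7
Step 2: Count signs: positive = 7, negative = 7.
Step 3: Under H0: P(positive) = 0.5, so the number of positives S ~ Bin(14, 0.5).
Step 4: Two-sided exact p-value = sum of Bin(14,0.5) probabilities at or below the observed probability = 1.000000.
Step 5: alpha = 0.1. fail to reject H0.

n_eff = 14, pos = 7, neg = 7, p = 1.000000, fail to reject H0.


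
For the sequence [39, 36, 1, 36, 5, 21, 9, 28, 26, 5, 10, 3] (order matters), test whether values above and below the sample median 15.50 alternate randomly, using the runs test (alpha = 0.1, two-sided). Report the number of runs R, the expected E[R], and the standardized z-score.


Step 1: Compute median = 15.50; label A = above, B = below.
Labels in order: AABABABAABBB  (n_A = 6, n_B = 6)
Step 2: Count runs R = 8.
Step 3: Under H0 (random ordering), E[R] = 2*n_A*n_B/(n_A+n_B) + 1 = 2*6*6/12 + 1 = 7.0000.
        Var[R] = 2*n_A*n_B*(2*n_A*n_B - n_A - n_B) / ((n_A+n_B)^2 * (n_A+n_B-1)) = 4320/1584 = 2.7273.
        SD[R] = 1.6514.
Step 4: Continuity-corrected z = (R - 0.5 - E[R]) / SD[R] = (8 - 0.5 - 7.0000) / 1.6514 = 0.3028.
Step 5: Two-sided p-value via normal approximation = 2*(1 - Phi(|z|)) = 0.762069.
Step 6: alpha = 0.1. fail to reject H0.

R = 8, z = 0.3028, p = 0.762069, fail to reject H0.


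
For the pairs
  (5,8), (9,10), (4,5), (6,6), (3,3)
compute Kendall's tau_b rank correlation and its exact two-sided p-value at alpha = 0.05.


Step 1: Enumerate the 10 unordered pairs (i,j) with i<j and classify each by sign(x_j-x_i) * sign(y_j-y_i).
  (1,2):dx=+4,dy=+2->C; (1,3):dx=-1,dy=-3->C; (1,4):dx=+1,dy=-2->D; (1,5):dx=-2,dy=-5->C
  (2,3):dx=-5,dy=-5->C; (2,4):dx=-3,dy=-4->C; (2,5):dx=-6,dy=-7->C; (3,4):dx=+2,dy=+1->C
  (3,5):dx=-1,dy=-2->C; (4,5):dx=-3,dy=-3->C
Step 2: C = 9, D = 1, total pairs = 10.
Step 3: tau = (C - D)/(n(n-1)/2) = (9 - 1)/10 = 0.800000.
Step 4: Exact two-sided p-value (enumerate n! = 120 permutations of y under H0): p = 0.083333.
Step 5: alpha = 0.05. fail to reject H0.

tau_b = 0.8000 (C=9, D=1), p = 0.083333, fail to reject H0.


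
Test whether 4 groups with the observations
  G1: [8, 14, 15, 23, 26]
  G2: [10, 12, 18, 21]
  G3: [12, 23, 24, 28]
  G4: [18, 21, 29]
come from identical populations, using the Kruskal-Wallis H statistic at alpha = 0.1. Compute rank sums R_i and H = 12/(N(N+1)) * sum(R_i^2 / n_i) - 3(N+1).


Step 1: Combine all N = 16 observations and assign midranks.
sorted (value, group, rank): (8,G1,1), (10,G2,2), (12,G2,3.5), (12,G3,3.5), (14,G1,5), (15,G1,6), (18,G2,7.5), (18,G4,7.5), (21,G2,9.5), (21,G4,9.5), (23,G1,11.5), (23,G3,11.5), (24,G3,13), (26,G1,14), (28,G3,15), (29,G4,16)
Step 2: Sum ranks within each group.
R_1 = 37.5 (n_1 = 5)
R_2 = 22.5 (n_2 = 4)
R_3 = 43 (n_3 = 4)
R_4 = 33 (n_4 = 3)
Step 3: H = 12/(N(N+1)) * sum(R_i^2/n_i) - 3(N+1)
     = 12/(16*17) * (37.5^2/5 + 22.5^2/4 + 43^2/4 + 33^2/3) - 3*17
     = 0.044118 * 1233.06 - 51
     = 3.399816.
Step 4: Ties present; correction factor C = 1 - 24/(16^3 - 16) = 0.994118. Corrected H = 3.399816 / 0.994118 = 3.419933.
Step 5: Under H0, H ~ chi^2(3); p-value = 0.331296.
Step 6: alpha = 0.1. fail to reject H0.

H = 3.4199, df = 3, p = 0.331296, fail to reject H0.


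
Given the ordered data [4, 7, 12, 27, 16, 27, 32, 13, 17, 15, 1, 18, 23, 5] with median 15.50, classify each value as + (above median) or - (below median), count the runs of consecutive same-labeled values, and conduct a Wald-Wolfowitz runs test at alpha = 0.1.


Step 1: Compute median = 15.50; label A = above, B = below.
Labels in order: BBBAAAABABBAAB  (n_A = 7, n_B = 7)
Step 2: Count runs R = 7.
Step 3: Under H0 (random ordering), E[R] = 2*n_A*n_B/(n_A+n_B) + 1 = 2*7*7/14 + 1 = 8.0000.
        Var[R] = 2*n_A*n_B*(2*n_A*n_B - n_A - n_B) / ((n_A+n_B)^2 * (n_A+n_B-1)) = 8232/2548 = 3.2308.
        SD[R] = 1.7974.
Step 4: Continuity-corrected z = (R + 0.5 - E[R]) / SD[R] = (7 + 0.5 - 8.0000) / 1.7974 = -0.2782.
Step 5: Two-sided p-value via normal approximation = 2*(1 - Phi(|z|)) = 0.780879.
Step 6: alpha = 0.1. fail to reject H0.

R = 7, z = -0.2782, p = 0.780879, fail to reject H0.


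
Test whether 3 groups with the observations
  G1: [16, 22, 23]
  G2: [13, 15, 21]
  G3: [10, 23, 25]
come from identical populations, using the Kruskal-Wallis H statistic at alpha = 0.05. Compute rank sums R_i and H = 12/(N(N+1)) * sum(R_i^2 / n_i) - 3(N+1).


Step 1: Combine all N = 9 observations and assign midranks.
sorted (value, group, rank): (10,G3,1), (13,G2,2), (15,G2,3), (16,G1,4), (21,G2,5), (22,G1,6), (23,G1,7.5), (23,G3,7.5), (25,G3,9)
Step 2: Sum ranks within each group.
R_1 = 17.5 (n_1 = 3)
R_2 = 10 (n_2 = 3)
R_3 = 17.5 (n_3 = 3)
Step 3: H = 12/(N(N+1)) * sum(R_i^2/n_i) - 3(N+1)
     = 12/(9*10) * (17.5^2/3 + 10^2/3 + 17.5^2/3) - 3*10
     = 0.133333 * 237.5 - 30
     = 1.666667.
Step 4: Ties present; correction factor C = 1 - 6/(9^3 - 9) = 0.991667. Corrected H = 1.666667 / 0.991667 = 1.680672.
Step 5: Under H0, H ~ chi^2(2); p-value = 0.431565.
Step 6: alpha = 0.05. fail to reject H0.

H = 1.6807, df = 2, p = 0.431565, fail to reject H0.


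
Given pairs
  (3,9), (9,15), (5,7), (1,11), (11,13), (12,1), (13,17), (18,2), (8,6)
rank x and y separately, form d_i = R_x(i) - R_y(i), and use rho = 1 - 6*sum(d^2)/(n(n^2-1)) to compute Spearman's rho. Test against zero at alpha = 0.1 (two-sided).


Step 1: Rank x and y separately (midranks; no ties here).
rank(x): 3->2, 9->5, 5->3, 1->1, 11->6, 12->7, 13->8, 18->9, 8->4
rank(y): 9->5, 15->8, 7->4, 11->6, 13->7, 1->1, 17->9, 2->2, 6->3
Step 2: d_i = R_x(i) - R_y(i); compute d_i^2.
  (2-5)^2=9, (5-8)^2=9, (3-4)^2=1, (1-6)^2=25, (6-7)^2=1, (7-1)^2=36, (8-9)^2=1, (9-2)^2=49, (4-3)^2=1
sum(d^2) = 132.
Step 3: rho = 1 - 6*132 / (9*(9^2 - 1)) = 1 - 792/720 = -0.100000.
Step 4: Under H0, t = rho * sqrt((n-2)/(1-rho^2)) = -0.2659 ~ t(7).
Step 5: Two-sided p-value from the t-distribution with 7 df = 0.797972.
Step 6: alpha = 0.1. fail to reject H0.

rho = -0.1000, p = 0.797972, fail to reject H0 at alpha = 0.1.


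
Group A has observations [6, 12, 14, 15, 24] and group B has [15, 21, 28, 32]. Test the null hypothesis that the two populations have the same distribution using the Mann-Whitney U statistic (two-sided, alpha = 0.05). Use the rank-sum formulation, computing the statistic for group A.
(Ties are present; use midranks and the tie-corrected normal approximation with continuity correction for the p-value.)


Step 1: Combine and sort all 9 observations; assign midranks.
sorted (value, group): (6,X), (12,X), (14,X), (15,X), (15,Y), (21,Y), (24,X), (28,Y), (32,Y)
ranks: 6->1, 12->2, 14->3, 15->4.5, 15->4.5, 21->6, 24->7, 28->8, 32->9
Step 2: Rank sum for X: R1 = 1 + 2 + 3 + 4.5 + 7 = 17.5.
Step 3: U_X = R1 - n1(n1+1)/2 = 17.5 - 5*6/2 = 17.5 - 15 = 2.5.
       U_Y = n1*n2 - U_X = 20 - 2.5 = 17.5.
Step 4: Ties are present, so use the tie-corrected normal approximation (with continuity correction) for the p-value.
Step 5: p-value = 0.085100; compare to alpha = 0.05. fail to reject H0.

U_X = 2.5, p = 0.085100, fail to reject H0 at alpha = 0.05.


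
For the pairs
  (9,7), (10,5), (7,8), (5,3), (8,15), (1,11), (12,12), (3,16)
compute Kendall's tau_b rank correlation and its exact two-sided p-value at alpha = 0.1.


Step 1: Enumerate the 28 unordered pairs (i,j) with i<j and classify each by sign(x_j-x_i) * sign(y_j-y_i).
  (1,2):dx=+1,dy=-2->D; (1,3):dx=-2,dy=+1->D; (1,4):dx=-4,dy=-4->C; (1,5):dx=-1,dy=+8->D
  (1,6):dx=-8,dy=+4->D; (1,7):dx=+3,dy=+5->C; (1,8):dx=-6,dy=+9->D; (2,3):dx=-3,dy=+3->D
  (2,4):dx=-5,dy=-2->C; (2,5):dx=-2,dy=+10->D; (2,6):dx=-9,dy=+6->D; (2,7):dx=+2,dy=+7->C
  (2,8):dx=-7,dy=+11->D; (3,4):dx=-2,dy=-5->C; (3,5):dx=+1,dy=+7->C; (3,6):dx=-6,dy=+3->D
  (3,7):dx=+5,dy=+4->C; (3,8):dx=-4,dy=+8->D; (4,5):dx=+3,dy=+12->C; (4,6):dx=-4,dy=+8->D
  (4,7):dx=+7,dy=+9->C; (4,8):dx=-2,dy=+13->D; (5,6):dx=-7,dy=-4->C; (5,7):dx=+4,dy=-3->D
  (5,8):dx=-5,dy=+1->D; (6,7):dx=+11,dy=+1->C; (6,8):dx=+2,dy=+5->C; (7,8):dx=-9,dy=+4->D
Step 2: C = 12, D = 16, total pairs = 28.
Step 3: tau = (C - D)/(n(n-1)/2) = (12 - 16)/28 = -0.142857.
Step 4: Exact two-sided p-value (enumerate n! = 40320 permutations of y under H0): p = 0.719544.
Step 5: alpha = 0.1. fail to reject H0.

tau_b = -0.1429 (C=12, D=16), p = 0.719544, fail to reject H0.


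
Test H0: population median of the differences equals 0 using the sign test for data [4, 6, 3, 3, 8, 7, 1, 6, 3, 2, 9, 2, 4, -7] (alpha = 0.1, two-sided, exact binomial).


Step 1: Discard zero differences. Original n = 14; n_eff = number of nonzero differences = 14.
Nonzero differences (with sign): +4, +6, +3, +3, +8, +7, +1, +6, +3, +2, +9, +2, +4, -7
Step 2: Count signs: positive = 13, negative = 1.
Step 3: Under H0: P(positive) = 0.5, so the number of positives S ~ Bin(14, 0.5).
Step 4: Two-sided exact p-value = sum of Bin(14,0.5) probabilities at or below the observed probability = 0.001831.
Step 5: alpha = 0.1. reject H0.

n_eff = 14, pos = 13, neg = 1, p = 0.001831, reject H0.


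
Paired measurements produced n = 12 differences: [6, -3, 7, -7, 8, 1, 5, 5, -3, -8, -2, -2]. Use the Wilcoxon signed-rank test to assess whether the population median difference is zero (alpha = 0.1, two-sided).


Step 1: Drop any zero differences (none here) and take |d_i|.
|d| = [6, 3, 7, 7, 8, 1, 5, 5, 3, 8, 2, 2]
Step 2: Midrank |d_i| (ties get averaged ranks).
ranks: |6|->8, |3|->4.5, |7|->9.5, |7|->9.5, |8|->11.5, |1|->1, |5|->6.5, |5|->6.5, |3|->4.5, |8|->11.5, |2|->2.5, |2|->2.5
Step 3: Attach original signs; sum ranks with positive sign and with negative sign.
W+ = 8 + 9.5 + 11.5 + 1 + 6.5 + 6.5 = 43
W- = 4.5 + 9.5 + 4.5 + 11.5 + 2.5 + 2.5 = 35
(Check: W+ + W- = 78 should equal n(n+1)/2 = 78.)
Step 4: Test statistic W = min(W+, W-) = 35.
Step 5: Ties in |d|, so use the tie-corrected normal approximation.
        E[W] = n(n+1)/4 = 12*13/4 = 39.
        Tie groups: |d|=2 (t=2), |d|=3 (t=2), |d|=5 (t=2), |d|=7 (t=2), |d|=8 (t=2); sum(t^3 - t) = 30.
        Var[W] = n(n+1)(2n+1)/24 - sum(t^3-t)/48 = 3900/24 - 30/48 = 161.875.
        z = (W - E[W]) / sqrt(Var[W]) = (35 - 39) / 12.7230 = -0.3144.
        Two-sided p = 2*Phi(z) = 0.753224.
Step 6: alpha = 0.1. fail to reject H0.

W+ = 43, W- = 35, W = min = 35, p = 0.753224, fail to reject H0.


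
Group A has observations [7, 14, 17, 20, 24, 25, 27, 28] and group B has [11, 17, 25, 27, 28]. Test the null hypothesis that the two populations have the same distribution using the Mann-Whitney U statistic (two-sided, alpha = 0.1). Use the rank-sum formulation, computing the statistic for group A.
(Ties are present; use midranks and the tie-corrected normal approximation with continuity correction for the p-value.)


Step 1: Combine and sort all 13 observations; assign midranks.
sorted (value, group): (7,X), (11,Y), (14,X), (17,X), (17,Y), (20,X), (24,X), (25,X), (25,Y), (27,X), (27,Y), (28,X), (28,Y)
ranks: 7->1, 11->2, 14->3, 17->4.5, 17->4.5, 20->6, 24->7, 25->8.5, 25->8.5, 27->10.5, 27->10.5, 28->12.5, 28->12.5
Step 2: Rank sum for X: R1 = 1 + 3 + 4.5 + 6 + 7 + 8.5 + 10.5 + 12.5 = 53.
Step 3: U_X = R1 - n1(n1+1)/2 = 53 - 8*9/2 = 53 - 36 = 17.
       U_Y = n1*n2 - U_X = 40 - 17 = 23.
Step 4: Ties are present, so use the tie-corrected normal approximation (with continuity correction) for the p-value.
Step 5: p-value = 0.712881; compare to alpha = 0.1. fail to reject H0.

U_X = 17, p = 0.712881, fail to reject H0 at alpha = 0.1.


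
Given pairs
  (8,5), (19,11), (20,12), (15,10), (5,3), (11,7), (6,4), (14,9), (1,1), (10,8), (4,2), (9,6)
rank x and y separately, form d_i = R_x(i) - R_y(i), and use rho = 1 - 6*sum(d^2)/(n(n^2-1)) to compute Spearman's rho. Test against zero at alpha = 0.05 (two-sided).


Step 1: Rank x and y separately (midranks; no ties here).
rank(x): 8->5, 19->11, 20->12, 15->10, 5->3, 11->8, 6->4, 14->9, 1->1, 10->7, 4->2, 9->6
rank(y): 5->5, 11->11, 12->12, 10->10, 3->3, 7->7, 4->4, 9->9, 1->1, 8->8, 2->2, 6->6
Step 2: d_i = R_x(i) - R_y(i); compute d_i^2.
  (5-5)^2=0, (11-11)^2=0, (12-12)^2=0, (10-10)^2=0, (3-3)^2=0, (8-7)^2=1, (4-4)^2=0, (9-9)^2=0, (1-1)^2=0, (7-8)^2=1, (2-2)^2=0, (6-6)^2=0
sum(d^2) = 2.
Step 3: rho = 1 - 6*2 / (12*(12^2 - 1)) = 1 - 12/1716 = 0.993007.
Step 4: Under H0, t = rho * sqrt((n-2)/(1-rho^2)) = 26.5990 ~ t(10).
Step 5: Two-sided p-value from the t-distribution with 10 df = 0.000000.
Step 6: alpha = 0.05. reject H0.

rho = 0.9930, p = 0.000000, reject H0 at alpha = 0.05.


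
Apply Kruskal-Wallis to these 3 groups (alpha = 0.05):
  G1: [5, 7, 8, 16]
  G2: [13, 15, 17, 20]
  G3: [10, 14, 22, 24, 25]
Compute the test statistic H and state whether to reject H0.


Step 1: Combine all N = 13 observations and assign midranks.
sorted (value, group, rank): (5,G1,1), (7,G1,2), (8,G1,3), (10,G3,4), (13,G2,5), (14,G3,6), (15,G2,7), (16,G1,8), (17,G2,9), (20,G2,10), (22,G3,11), (24,G3,12), (25,G3,13)
Step 2: Sum ranks within each group.
R_1 = 14 (n_1 = 4)
R_2 = 31 (n_2 = 4)
R_3 = 46 (n_3 = 5)
Step 3: H = 12/(N(N+1)) * sum(R_i^2/n_i) - 3(N+1)
     = 12/(13*14) * (14^2/4 + 31^2/4 + 46^2/5) - 3*14
     = 0.065934 * 712.45 - 42
     = 4.974725.
Step 4: No ties, so H is used without correction.
Step 5: Under H0, H ~ chi^2(2); p-value = 0.083129.
Step 6: alpha = 0.05. fail to reject H0.

H = 4.9747, df = 2, p = 0.083129, fail to reject H0.


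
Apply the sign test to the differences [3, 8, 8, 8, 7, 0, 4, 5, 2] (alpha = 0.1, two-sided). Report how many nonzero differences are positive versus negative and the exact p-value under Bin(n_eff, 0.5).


Step 1: Discard zero differences. Original n = 9; n_eff = number of nonzero differences = 8.
Nonzero differences (with sign): +3, +8, +8, +8, +7, +4, +5, +2
Step 2: Count signs: positive = 8, negative = 0.
Step 3: Under H0: P(positive) = 0.5, so the number of positives S ~ Bin(8, 0.5).
Step 4: Two-sided exact p-value = sum of Bin(8,0.5) probabilities at or below the observed probability = 0.007812.
Step 5: alpha = 0.1. reject H0.

n_eff = 8, pos = 8, neg = 0, p = 0.007812, reject H0.


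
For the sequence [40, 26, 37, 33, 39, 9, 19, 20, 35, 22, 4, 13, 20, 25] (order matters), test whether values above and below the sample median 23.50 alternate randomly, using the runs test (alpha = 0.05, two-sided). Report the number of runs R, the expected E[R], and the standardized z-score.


Step 1: Compute median = 23.50; label A = above, B = below.
Labels in order: AAAAABBBABBBBA  (n_A = 7, n_B = 7)
Step 2: Count runs R = 5.
Step 3: Under H0 (random ordering), E[R] = 2*n_A*n_B/(n_A+n_B) + 1 = 2*7*7/14 + 1 = 8.0000.
        Var[R] = 2*n_A*n_B*(2*n_A*n_B - n_A - n_B) / ((n_A+n_B)^2 * (n_A+n_B-1)) = 8232/2548 = 3.2308.
        SD[R] = 1.7974.
Step 4: Continuity-corrected z = (R + 0.5 - E[R]) / SD[R] = (5 + 0.5 - 8.0000) / 1.7974 = -1.3909.
Step 5: Two-sided p-value via normal approximation = 2*(1 - Phi(|z|)) = 0.164264.
Step 6: alpha = 0.05. fail to reject H0.

R = 5, z = -1.3909, p = 0.164264, fail to reject H0.


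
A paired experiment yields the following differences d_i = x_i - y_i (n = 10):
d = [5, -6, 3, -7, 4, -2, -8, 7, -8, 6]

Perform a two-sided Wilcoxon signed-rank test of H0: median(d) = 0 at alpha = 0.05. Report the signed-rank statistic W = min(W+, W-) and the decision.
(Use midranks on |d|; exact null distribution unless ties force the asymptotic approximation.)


Step 1: Drop any zero differences (none here) and take |d_i|.
|d| = [5, 6, 3, 7, 4, 2, 8, 7, 8, 6]
Step 2: Midrank |d_i| (ties get averaged ranks).
ranks: |5|->4, |6|->5.5, |3|->2, |7|->7.5, |4|->3, |2|->1, |8|->9.5, |7|->7.5, |8|->9.5, |6|->5.5
Step 3: Attach original signs; sum ranks with positive sign and with negative sign.
W+ = 4 + 2 + 3 + 7.5 + 5.5 = 22
W- = 5.5 + 7.5 + 1 + 9.5 + 9.5 = 33
(Check: W+ + W- = 55 should equal n(n+1)/2 = 55.)
Step 4: Test statistic W = min(W+, W-) = 22.
Step 5: Ties in |d|, so use the tie-corrected normal approximation.
        E[W] = n(n+1)/4 = 10*11/4 = 27.5.
        Tie groups: |d|=6 (t=2), |d|=7 (t=2), |d|=8 (t=2); sum(t^3 - t) = 18.
        Var[W] = n(n+1)(2n+1)/24 - sum(t^3-t)/48 = 2310/24 - 18/48 = 95.875.
        z = (W - E[W]) / sqrt(Var[W]) = (22 - 27.5) / 9.7916 = -0.5617.
        Two-sided p = 2*Phi(z) = 0.574316.
Step 6: alpha = 0.05. fail to reject H0.

W+ = 22, W- = 33, W = min = 22, p = 0.574316, fail to reject H0.


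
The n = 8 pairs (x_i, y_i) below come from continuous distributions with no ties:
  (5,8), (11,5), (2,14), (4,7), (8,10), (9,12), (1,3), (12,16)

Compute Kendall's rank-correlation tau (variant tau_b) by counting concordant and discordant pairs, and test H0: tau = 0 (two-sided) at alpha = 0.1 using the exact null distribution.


Step 1: Enumerate the 28 unordered pairs (i,j) with i<j and classify each by sign(x_j-x_i) * sign(y_j-y_i).
  (1,2):dx=+6,dy=-3->D; (1,3):dx=-3,dy=+6->D; (1,4):dx=-1,dy=-1->C; (1,5):dx=+3,dy=+2->C
  (1,6):dx=+4,dy=+4->C; (1,7):dx=-4,dy=-5->C; (1,8):dx=+7,dy=+8->C; (2,3):dx=-9,dy=+9->D
  (2,4):dx=-7,dy=+2->D; (2,5):dx=-3,dy=+5->D; (2,6):dx=-2,dy=+7->D; (2,7):dx=-10,dy=-2->C
  (2,8):dx=+1,dy=+11->C; (3,4):dx=+2,dy=-7->D; (3,5):dx=+6,dy=-4->D; (3,6):dx=+7,dy=-2->D
  (3,7):dx=-1,dy=-11->C; (3,8):dx=+10,dy=+2->C; (4,5):dx=+4,dy=+3->C; (4,6):dx=+5,dy=+5->C
  (4,7):dx=-3,dy=-4->C; (4,8):dx=+8,dy=+9->C; (5,6):dx=+1,dy=+2->C; (5,7):dx=-7,dy=-7->C
  (5,8):dx=+4,dy=+6->C; (6,7):dx=-8,dy=-9->C; (6,8):dx=+3,dy=+4->C; (7,8):dx=+11,dy=+13->C
Step 2: C = 19, D = 9, total pairs = 28.
Step 3: tau = (C - D)/(n(n-1)/2) = (19 - 9)/28 = 0.357143.
Step 4: Exact two-sided p-value (enumerate n! = 40320 permutations of y under H0): p = 0.275099.
Step 5: alpha = 0.1. fail to reject H0.

tau_b = 0.3571 (C=19, D=9), p = 0.275099, fail to reject H0.


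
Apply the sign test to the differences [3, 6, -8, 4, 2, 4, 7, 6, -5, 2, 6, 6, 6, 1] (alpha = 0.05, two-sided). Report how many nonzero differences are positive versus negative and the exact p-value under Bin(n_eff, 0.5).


Step 1: Discard zero differences. Original n = 14; n_eff = number of nonzero differences = 14.
Nonzero differences (with sign): +3, +6, -8, +4, +2, +4, +7, +6, -5, +2, +6, +6, +6, +1
Step 2: Count signs: positive = 12, negative = 2.
Step 3: Under H0: P(positive) = 0.5, so the number of positives S ~ Bin(14, 0.5).
Step 4: Two-sided exact p-value = sum of Bin(14,0.5) probabilities at or below the observed probability = 0.012939.
Step 5: alpha = 0.05. reject H0.

n_eff = 14, pos = 12, neg = 2, p = 0.012939, reject H0.


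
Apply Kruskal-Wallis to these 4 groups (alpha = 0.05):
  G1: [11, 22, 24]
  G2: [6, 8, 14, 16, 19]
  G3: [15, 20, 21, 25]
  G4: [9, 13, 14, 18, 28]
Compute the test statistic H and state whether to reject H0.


Step 1: Combine all N = 17 observations and assign midranks.
sorted (value, group, rank): (6,G2,1), (8,G2,2), (9,G4,3), (11,G1,4), (13,G4,5), (14,G2,6.5), (14,G4,6.5), (15,G3,8), (16,G2,9), (18,G4,10), (19,G2,11), (20,G3,12), (21,G3,13), (22,G1,14), (24,G1,15), (25,G3,16), (28,G4,17)
Step 2: Sum ranks within each group.
R_1 = 33 (n_1 = 3)
R_2 = 29.5 (n_2 = 5)
R_3 = 49 (n_3 = 4)
R_4 = 41.5 (n_4 = 5)
Step 3: H = 12/(N(N+1)) * sum(R_i^2/n_i) - 3(N+1)
     = 12/(17*18) * (33^2/3 + 29.5^2/5 + 49^2/4 + 41.5^2/5) - 3*18
     = 0.039216 * 1481.75 - 54
     = 4.107843.
Step 4: Ties present; correction factor C = 1 - 6/(17^3 - 17) = 0.998775. Corrected H = 4.107843 / 0.998775 = 4.112883.
Step 5: Under H0, H ~ chi^2(3); p-value = 0.249530.
Step 6: alpha = 0.05. fail to reject H0.

H = 4.1129, df = 3, p = 0.249530, fail to reject H0.


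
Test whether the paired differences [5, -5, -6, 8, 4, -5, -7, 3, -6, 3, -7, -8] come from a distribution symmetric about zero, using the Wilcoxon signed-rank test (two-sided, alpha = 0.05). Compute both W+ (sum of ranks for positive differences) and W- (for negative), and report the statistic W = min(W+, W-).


Step 1: Drop any zero differences (none here) and take |d_i|.
|d| = [5, 5, 6, 8, 4, 5, 7, 3, 6, 3, 7, 8]
Step 2: Midrank |d_i| (ties get averaged ranks).
ranks: |5|->5, |5|->5, |6|->7.5, |8|->11.5, |4|->3, |5|->5, |7|->9.5, |3|->1.5, |6|->7.5, |3|->1.5, |7|->9.5, |8|->11.5
Step 3: Attach original signs; sum ranks with positive sign and with negative sign.
W+ = 5 + 11.5 + 3 + 1.5 + 1.5 = 22.5
W- = 5 + 7.5 + 5 + 9.5 + 7.5 + 9.5 + 11.5 = 55.5
(Check: W+ + W- = 78 should equal n(n+1)/2 = 78.)
Step 4: Test statistic W = min(W+, W-) = 22.5.
Step 5: Ties in |d|, so use the tie-corrected normal approximation.
        E[W] = n(n+1)/4 = 12*13/4 = 39.
        Tie groups: |d|=3 (t=2), |d|=5 (t=3), |d|=6 (t=2), |d|=7 (t=2), |d|=8 (t=2); sum(t^3 - t) = 48.
        Var[W] = n(n+1)(2n+1)/24 - sum(t^3-t)/48 = 3900/24 - 48/48 = 161.5.
        z = (W - E[W]) / sqrt(Var[W]) = (22.5 - 39) / 12.7083 = -1.2984.
        Two-sided p = 2*Phi(z) = 0.194161.
Step 6: alpha = 0.05. fail to reject H0.

W+ = 22.5, W- = 55.5, W = min = 22.5, p = 0.194161, fail to reject H0.


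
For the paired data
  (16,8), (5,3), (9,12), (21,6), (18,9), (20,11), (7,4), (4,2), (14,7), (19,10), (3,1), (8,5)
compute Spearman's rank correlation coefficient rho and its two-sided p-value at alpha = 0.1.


Step 1: Rank x and y separately (midranks; no ties here).
rank(x): 16->8, 5->3, 9->6, 21->12, 18->9, 20->11, 7->4, 4->2, 14->7, 19->10, 3->1, 8->5
rank(y): 8->8, 3->3, 12->12, 6->6, 9->9, 11->11, 4->4, 2->2, 7->7, 10->10, 1->1, 5->5
Step 2: d_i = R_x(i) - R_y(i); compute d_i^2.
  (8-8)^2=0, (3-3)^2=0, (6-12)^2=36, (12-6)^2=36, (9-9)^2=0, (11-11)^2=0, (4-4)^2=0, (2-2)^2=0, (7-7)^2=0, (10-10)^2=0, (1-1)^2=0, (5-5)^2=0
sum(d^2) = 72.
Step 3: rho = 1 - 6*72 / (12*(12^2 - 1)) = 1 - 432/1716 = 0.748252.
Step 4: Under H0, t = rho * sqrt((n-2)/(1-rho^2)) = 3.5667 ~ t(10).
Step 5: Two-sided p-value from the t-distribution with 10 df = 0.005124.
Step 6: alpha = 0.1. reject H0.

rho = 0.7483, p = 0.005124, reject H0 at alpha = 0.1.


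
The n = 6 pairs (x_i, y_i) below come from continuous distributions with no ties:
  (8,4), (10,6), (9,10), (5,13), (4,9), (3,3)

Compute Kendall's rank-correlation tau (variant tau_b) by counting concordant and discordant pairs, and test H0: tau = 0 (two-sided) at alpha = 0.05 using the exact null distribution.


Step 1: Enumerate the 15 unordered pairs (i,j) with i<j and classify each by sign(x_j-x_i) * sign(y_j-y_i).
  (1,2):dx=+2,dy=+2->C; (1,3):dx=+1,dy=+6->C; (1,4):dx=-3,dy=+9->D; (1,5):dx=-4,dy=+5->D
  (1,6):dx=-5,dy=-1->C; (2,3):dx=-1,dy=+4->D; (2,4):dx=-5,dy=+7->D; (2,5):dx=-6,dy=+3->D
  (2,6):dx=-7,dy=-3->C; (3,4):dx=-4,dy=+3->D; (3,5):dx=-5,dy=-1->C; (3,6):dx=-6,dy=-7->C
  (4,5):dx=-1,dy=-4->C; (4,6):dx=-2,dy=-10->C; (5,6):dx=-1,dy=-6->C
Step 2: C = 9, D = 6, total pairs = 15.
Step 3: tau = (C - D)/(n(n-1)/2) = (9 - 6)/15 = 0.200000.
Step 4: Exact two-sided p-value (enumerate n! = 720 permutations of y under H0): p = 0.719444.
Step 5: alpha = 0.05. fail to reject H0.

tau_b = 0.2000 (C=9, D=6), p = 0.719444, fail to reject H0.


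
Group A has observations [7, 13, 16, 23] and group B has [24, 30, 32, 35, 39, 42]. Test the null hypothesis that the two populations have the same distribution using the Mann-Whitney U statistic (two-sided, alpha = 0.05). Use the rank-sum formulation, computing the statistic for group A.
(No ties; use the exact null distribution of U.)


Step 1: Combine and sort all 10 observations; assign midranks.
sorted (value, group): (7,X), (13,X), (16,X), (23,X), (24,Y), (30,Y), (32,Y), (35,Y), (39,Y), (42,Y)
ranks: 7->1, 13->2, 16->3, 23->4, 24->5, 30->6, 32->7, 35->8, 39->9, 42->10
Step 2: Rank sum for X: R1 = 1 + 2 + 3 + 4 = 10.
Step 3: U_X = R1 - n1(n1+1)/2 = 10 - 4*5/2 = 10 - 10 = 0.
       U_Y = n1*n2 - U_X = 24 - 0 = 24.
Step 4: No ties, so the exact null distribution of U (based on enumerating the C(10,4) = 210 equally likely rank assignments) gives the two-sided p-value.
Step 5: p-value = 0.009524; compare to alpha = 0.05. reject H0.

U_X = 0, p = 0.009524, reject H0 at alpha = 0.05.


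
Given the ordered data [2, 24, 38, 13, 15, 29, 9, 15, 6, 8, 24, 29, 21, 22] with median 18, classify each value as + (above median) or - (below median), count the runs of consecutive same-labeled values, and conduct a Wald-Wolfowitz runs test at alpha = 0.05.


Step 1: Compute median = 18; label A = above, B = below.
Labels in order: BAABBABBBBAAAA  (n_A = 7, n_B = 7)
Step 2: Count runs R = 6.
Step 3: Under H0 (random ordering), E[R] = 2*n_A*n_B/(n_A+n_B) + 1 = 2*7*7/14 + 1 = 8.0000.
        Var[R] = 2*n_A*n_B*(2*n_A*n_B - n_A - n_B) / ((n_A+n_B)^2 * (n_A+n_B-1)) = 8232/2548 = 3.2308.
        SD[R] = 1.7974.
Step 4: Continuity-corrected z = (R + 0.5 - E[R]) / SD[R] = (6 + 0.5 - 8.0000) / 1.7974 = -0.8345.
Step 5: Two-sided p-value via normal approximation = 2*(1 - Phi(|z|)) = 0.403986.
Step 6: alpha = 0.05. fail to reject H0.

R = 6, z = -0.8345, p = 0.403986, fail to reject H0.


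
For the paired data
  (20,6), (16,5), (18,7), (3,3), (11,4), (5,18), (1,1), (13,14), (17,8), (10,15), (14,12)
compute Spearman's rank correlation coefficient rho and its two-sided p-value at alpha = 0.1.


Step 1: Rank x and y separately (midranks; no ties here).
rank(x): 20->11, 16->8, 18->10, 3->2, 11->5, 5->3, 1->1, 13->6, 17->9, 10->4, 14->7
rank(y): 6->5, 5->4, 7->6, 3->2, 4->3, 18->11, 1->1, 14->9, 8->7, 15->10, 12->8
Step 2: d_i = R_x(i) - R_y(i); compute d_i^2.
  (11-5)^2=36, (8-4)^2=16, (10-6)^2=16, (2-2)^2=0, (5-3)^2=4, (3-11)^2=64, (1-1)^2=0, (6-9)^2=9, (9-7)^2=4, (4-10)^2=36, (7-8)^2=1
sum(d^2) = 186.
Step 3: rho = 1 - 6*186 / (11*(11^2 - 1)) = 1 - 1116/1320 = 0.154545.
Step 4: Under H0, t = rho * sqrt((n-2)/(1-rho^2)) = 0.4693 ~ t(9).
Step 5: Two-sided p-value from the t-distribution with 9 df = 0.650034.
Step 6: alpha = 0.1. fail to reject H0.

rho = 0.1545, p = 0.650034, fail to reject H0 at alpha = 0.1.


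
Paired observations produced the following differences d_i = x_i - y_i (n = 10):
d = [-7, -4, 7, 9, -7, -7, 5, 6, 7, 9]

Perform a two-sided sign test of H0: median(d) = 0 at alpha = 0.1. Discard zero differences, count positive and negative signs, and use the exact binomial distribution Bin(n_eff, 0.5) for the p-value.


Step 1: Discard zero differences. Original n = 10; n_eff = number of nonzero differences = 10.
Nonzero differences (with sign): -7, -4, +7, +9, -7, -7, +5, +6, +7, +9
Step 2: Count signs: positive = 6, negative = 4.
Step 3: Under H0: P(positive) = 0.5, so the number of positives S ~ Bin(10, 0.5).
Step 4: Two-sided exact p-value = sum of Bin(10,0.5) probabilities at or below the observed probability = 0.753906.
Step 5: alpha = 0.1. fail to reject H0.

n_eff = 10, pos = 6, neg = 4, p = 0.753906, fail to reject H0.


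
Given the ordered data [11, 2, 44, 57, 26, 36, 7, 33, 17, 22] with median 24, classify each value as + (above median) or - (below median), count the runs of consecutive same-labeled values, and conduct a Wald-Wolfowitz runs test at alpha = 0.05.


Step 1: Compute median = 24; label A = above, B = below.
Labels in order: BBAAAABABB  (n_A = 5, n_B = 5)
Step 2: Count runs R = 5.
Step 3: Under H0 (random ordering), E[R] = 2*n_A*n_B/(n_A+n_B) + 1 = 2*5*5/10 + 1 = 6.0000.
        Var[R] = 2*n_A*n_B*(2*n_A*n_B - n_A - n_B) / ((n_A+n_B)^2 * (n_A+n_B-1)) = 2000/900 = 2.2222.
        SD[R] = 1.4907.
Step 4: Continuity-corrected z = (R + 0.5 - E[R]) / SD[R] = (5 + 0.5 - 6.0000) / 1.4907 = -0.3354.
Step 5: Two-sided p-value via normal approximation = 2*(1 - Phi(|z|)) = 0.737316.
Step 6: alpha = 0.05. fail to reject H0.

R = 5, z = -0.3354, p = 0.737316, fail to reject H0.


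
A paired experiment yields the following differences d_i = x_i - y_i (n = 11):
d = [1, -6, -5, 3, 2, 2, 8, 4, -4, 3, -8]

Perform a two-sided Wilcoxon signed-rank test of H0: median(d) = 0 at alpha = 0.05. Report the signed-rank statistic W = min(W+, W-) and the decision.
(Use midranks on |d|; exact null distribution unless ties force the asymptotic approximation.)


Step 1: Drop any zero differences (none here) and take |d_i|.
|d| = [1, 6, 5, 3, 2, 2, 8, 4, 4, 3, 8]
Step 2: Midrank |d_i| (ties get averaged ranks).
ranks: |1|->1, |6|->9, |5|->8, |3|->4.5, |2|->2.5, |2|->2.5, |8|->10.5, |4|->6.5, |4|->6.5, |3|->4.5, |8|->10.5
Step 3: Attach original signs; sum ranks with positive sign and with negative sign.
W+ = 1 + 4.5 + 2.5 + 2.5 + 10.5 + 6.5 + 4.5 = 32
W- = 9 + 8 + 6.5 + 10.5 = 34
(Check: W+ + W- = 66 should equal n(n+1)/2 = 66.)
Step 4: Test statistic W = min(W+, W-) = 32.
Step 5: Ties in |d|, so use the tie-corrected normal approximation.
        E[W] = n(n+1)/4 = 11*12/4 = 33.
        Tie groups: |d|=2 (t=2), |d|=3 (t=2), |d|=4 (t=2), |d|=8 (t=2); sum(t^3 - t) = 24.
        Var[W] = n(n+1)(2n+1)/24 - sum(t^3-t)/48 = 3036/24 - 24/48 = 126.
        z = (W - E[W]) / sqrt(Var[W]) = (32 - 33) / 11.2250 = -0.0891.
        Two-sided p = 2*Phi(z) = 0.929013.
Step 6: alpha = 0.05. fail to reject H0.

W+ = 32, W- = 34, W = min = 32, p = 0.929013, fail to reject H0.


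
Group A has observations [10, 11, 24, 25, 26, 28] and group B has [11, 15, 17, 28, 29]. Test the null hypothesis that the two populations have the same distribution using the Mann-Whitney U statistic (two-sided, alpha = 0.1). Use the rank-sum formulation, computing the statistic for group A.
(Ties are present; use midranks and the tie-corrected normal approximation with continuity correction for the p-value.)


Step 1: Combine and sort all 11 observations; assign midranks.
sorted (value, group): (10,X), (11,X), (11,Y), (15,Y), (17,Y), (24,X), (25,X), (26,X), (28,X), (28,Y), (29,Y)
ranks: 10->1, 11->2.5, 11->2.5, 15->4, 17->5, 24->6, 25->7, 26->8, 28->9.5, 28->9.5, 29->11
Step 2: Rank sum for X: R1 = 1 + 2.5 + 6 + 7 + 8 + 9.5 = 34.
Step 3: U_X = R1 - n1(n1+1)/2 = 34 - 6*7/2 = 34 - 21 = 13.
       U_Y = n1*n2 - U_X = 30 - 13 = 17.
Step 4: Ties are present, so use the tie-corrected normal approximation (with continuity correction) for the p-value.
Step 5: p-value = 0.783228; compare to alpha = 0.1. fail to reject H0.

U_X = 13, p = 0.783228, fail to reject H0 at alpha = 0.1.


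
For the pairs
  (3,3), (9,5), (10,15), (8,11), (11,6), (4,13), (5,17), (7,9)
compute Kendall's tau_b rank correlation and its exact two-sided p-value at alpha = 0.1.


Step 1: Enumerate the 28 unordered pairs (i,j) with i<j and classify each by sign(x_j-x_i) * sign(y_j-y_i).
  (1,2):dx=+6,dy=+2->C; (1,3):dx=+7,dy=+12->C; (1,4):dx=+5,dy=+8->C; (1,5):dx=+8,dy=+3->C
  (1,6):dx=+1,dy=+10->C; (1,7):dx=+2,dy=+14->C; (1,8):dx=+4,dy=+6->C; (2,3):dx=+1,dy=+10->C
  (2,4):dx=-1,dy=+6->D; (2,5):dx=+2,dy=+1->C; (2,6):dx=-5,dy=+8->D; (2,7):dx=-4,dy=+12->D
  (2,8):dx=-2,dy=+4->D; (3,4):dx=-2,dy=-4->C; (3,5):dx=+1,dy=-9->D; (3,6):dx=-6,dy=-2->C
  (3,7):dx=-5,dy=+2->D; (3,8):dx=-3,dy=-6->C; (4,5):dx=+3,dy=-5->D; (4,6):dx=-4,dy=+2->D
  (4,7):dx=-3,dy=+6->D; (4,8):dx=-1,dy=-2->C; (5,6):dx=-7,dy=+7->D; (5,7):dx=-6,dy=+11->D
  (5,8):dx=-4,dy=+3->D; (6,7):dx=+1,dy=+4->C; (6,8):dx=+3,dy=-4->D; (7,8):dx=+2,dy=-8->D
Step 2: C = 14, D = 14, total pairs = 28.
Step 3: tau = (C - D)/(n(n-1)/2) = (14 - 14)/28 = 0.000000.
Step 4: Exact two-sided p-value (enumerate n! = 40320 permutations of y under H0): p = 1.000000.
Step 5: alpha = 0.1. fail to reject H0.

tau_b = 0.0000 (C=14, D=14), p = 1.000000, fail to reject H0.


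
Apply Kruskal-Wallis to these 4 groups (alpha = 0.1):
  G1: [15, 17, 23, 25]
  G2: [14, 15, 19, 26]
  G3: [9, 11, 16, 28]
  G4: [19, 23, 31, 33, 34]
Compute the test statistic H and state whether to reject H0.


Step 1: Combine all N = 17 observations and assign midranks.
sorted (value, group, rank): (9,G3,1), (11,G3,2), (14,G2,3), (15,G1,4.5), (15,G2,4.5), (16,G3,6), (17,G1,7), (19,G2,8.5), (19,G4,8.5), (23,G1,10.5), (23,G4,10.5), (25,G1,12), (26,G2,13), (28,G3,14), (31,G4,15), (33,G4,16), (34,G4,17)
Step 2: Sum ranks within each group.
R_1 = 34 (n_1 = 4)
R_2 = 29 (n_2 = 4)
R_3 = 23 (n_3 = 4)
R_4 = 67 (n_4 = 5)
Step 3: H = 12/(N(N+1)) * sum(R_i^2/n_i) - 3(N+1)
     = 12/(17*18) * (34^2/4 + 29^2/4 + 23^2/4 + 67^2/5) - 3*18
     = 0.039216 * 1529.3 - 54
     = 5.972549.
Step 4: Ties present; correction factor C = 1 - 18/(17^3 - 17) = 0.996324. Corrected H = 5.972549 / 0.996324 = 5.994588.
Step 5: Under H0, H ~ chi^2(3); p-value = 0.111874.
Step 6: alpha = 0.1. fail to reject H0.

H = 5.9946, df = 3, p = 0.111874, fail to reject H0.


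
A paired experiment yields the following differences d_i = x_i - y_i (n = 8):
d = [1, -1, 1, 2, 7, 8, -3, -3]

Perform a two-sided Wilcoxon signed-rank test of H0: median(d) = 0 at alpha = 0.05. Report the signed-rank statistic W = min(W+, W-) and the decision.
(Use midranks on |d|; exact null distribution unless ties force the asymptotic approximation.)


Step 1: Drop any zero differences (none here) and take |d_i|.
|d| = [1, 1, 1, 2, 7, 8, 3, 3]
Step 2: Midrank |d_i| (ties get averaged ranks).
ranks: |1|->2, |1|->2, |1|->2, |2|->4, |7|->7, |8|->8, |3|->5.5, |3|->5.5
Step 3: Attach original signs; sum ranks with positive sign and with negative sign.
W+ = 2 + 2 + 4 + 7 + 8 = 23
W- = 2 + 5.5 + 5.5 = 13
(Check: W+ + W- = 36 should equal n(n+1)/2 = 36.)
Step 4: Test statistic W = min(W+, W-) = 13.
Step 5: Ties in |d|, so use the tie-corrected normal approximation.
        E[W] = n(n+1)/4 = 8*9/4 = 18.
        Tie groups: |d|=1 (t=3), |d|=3 (t=2); sum(t^3 - t) = 30.
        Var[W] = n(n+1)(2n+1)/24 - sum(t^3-t)/48 = 1224/24 - 30/48 = 50.375.
        z = (W - E[W]) / sqrt(Var[W]) = (13 - 18) / 7.0975 = -0.7045.
        Two-sided p = 2*Phi(z) = 0.481140.
Step 6: alpha = 0.05. fail to reject H0.

W+ = 23, W- = 13, W = min = 13, p = 0.481140, fail to reject H0.
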